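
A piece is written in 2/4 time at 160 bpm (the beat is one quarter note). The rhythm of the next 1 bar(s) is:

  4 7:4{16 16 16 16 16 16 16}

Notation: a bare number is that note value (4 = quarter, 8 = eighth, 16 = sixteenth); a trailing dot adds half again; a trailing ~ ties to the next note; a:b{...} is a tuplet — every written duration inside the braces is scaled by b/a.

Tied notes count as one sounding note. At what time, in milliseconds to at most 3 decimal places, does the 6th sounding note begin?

note 6 onset = 11/7b = 589.286ms

1. 0.0ms @ 0 + 375.0ms (1)
2. 375.0ms @ 1 + 53.571ms (1/7)
3. 428.571ms @ 8/7 + 53.571ms (1/7)
4. 482.143ms @ 9/7 + 53.571ms (1/7)
5. 535.714ms @ 10/7 + 53.571ms (1/7)
6. 589.286ms @ 11/7 + 53.571ms (1/7)
7. 642.857ms @ 12/7 + 53.571ms (1/7)
8. 696.429ms @ 13/7 + 53.571ms (1/7)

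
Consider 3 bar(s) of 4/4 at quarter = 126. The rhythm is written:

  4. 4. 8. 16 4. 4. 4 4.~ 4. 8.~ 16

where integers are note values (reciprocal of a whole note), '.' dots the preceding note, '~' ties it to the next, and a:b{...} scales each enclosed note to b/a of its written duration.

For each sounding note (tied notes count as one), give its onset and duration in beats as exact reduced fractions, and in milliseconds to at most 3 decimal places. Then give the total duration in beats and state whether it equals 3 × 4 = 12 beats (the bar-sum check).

1) 0.0ms=0b +714.286ms=3/2b
2) 714.286ms=3/2b +714.286ms=3/2b
3) 1428.571ms=3b +357.143ms=3/4b
4) 1785.714ms=15/4b +119.048ms=1/4b
5) 1904.762ms=4b +714.286ms=3/2b
6) 2619.048ms=11/2b +714.286ms=3/2b
7) 3333.333ms=7b +476.19ms=1b
8) 3809.524ms=8b +1428.571ms=3b
9) 5238.095ms=11b +476.19ms=1b
Σ=12b of 12 (126bpm 4/4) — PASS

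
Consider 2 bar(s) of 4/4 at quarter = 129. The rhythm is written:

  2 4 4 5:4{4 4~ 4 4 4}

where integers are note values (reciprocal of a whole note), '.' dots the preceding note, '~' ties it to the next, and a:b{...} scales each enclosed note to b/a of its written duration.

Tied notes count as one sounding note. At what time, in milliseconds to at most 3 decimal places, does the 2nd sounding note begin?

note 2 onset = 2b = 930.233ms

1. 0.0ms @ 0 + 930.233ms (2)
2. 930.233ms @ 2 + 465.116ms (1)
3. 1395.349ms @ 3 + 465.116ms (1)
4. 1860.465ms @ 4 + 372.093ms (4/5)
5. 2232.558ms @ 24/5 + 744.186ms (8/5)
6. 2976.744ms @ 32/5 + 372.093ms (4/5)
7. 3348.837ms @ 36/5 + 372.093ms (4/5)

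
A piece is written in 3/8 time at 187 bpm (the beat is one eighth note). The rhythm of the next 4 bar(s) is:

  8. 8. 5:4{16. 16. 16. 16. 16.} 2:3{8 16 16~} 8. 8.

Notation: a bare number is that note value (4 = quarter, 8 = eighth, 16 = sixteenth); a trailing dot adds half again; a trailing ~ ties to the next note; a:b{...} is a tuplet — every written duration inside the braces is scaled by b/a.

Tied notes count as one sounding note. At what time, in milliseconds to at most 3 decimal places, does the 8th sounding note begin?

note 8 onset = 6b = 1925.134ms

1. 0.0ms @ 0 + 481.283ms (3/2)
2. 481.283ms @ 3/2 + 481.283ms (3/2)
3. 962.567ms @ 3 + 192.513ms (3/5)
4. 1155.08ms @ 18/5 + 192.513ms (3/5)
5. 1347.594ms @ 21/5 + 192.513ms (3/5)
6. 1540.107ms @ 24/5 + 192.513ms (3/5)
7. 1732.62ms @ 27/5 + 192.513ms (3/5)
8. 1925.134ms @ 6 + 481.283ms (3/2)
9. 2406.417ms @ 15/2 + 240.642ms (3/4)
10. 2647.059ms @ 33/4 + 721.925ms (9/4)
11. 3368.984ms @ 21/2 + 481.283ms (3/2)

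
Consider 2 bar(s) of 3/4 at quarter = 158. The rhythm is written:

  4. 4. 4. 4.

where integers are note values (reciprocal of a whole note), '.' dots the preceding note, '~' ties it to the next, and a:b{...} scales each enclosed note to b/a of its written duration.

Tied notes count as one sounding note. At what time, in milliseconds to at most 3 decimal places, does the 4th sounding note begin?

1. 0.0ms @ 0 + 569.62ms (3/2)
2. 569.62ms @ 3/2 + 569.62ms (3/2)
3. 1139.241ms @ 3 + 569.62ms (3/2)
4. 1708.861ms @ 9/2 + 569.62ms (3/2)

note 4 onset = 9/2b = 1708.861ms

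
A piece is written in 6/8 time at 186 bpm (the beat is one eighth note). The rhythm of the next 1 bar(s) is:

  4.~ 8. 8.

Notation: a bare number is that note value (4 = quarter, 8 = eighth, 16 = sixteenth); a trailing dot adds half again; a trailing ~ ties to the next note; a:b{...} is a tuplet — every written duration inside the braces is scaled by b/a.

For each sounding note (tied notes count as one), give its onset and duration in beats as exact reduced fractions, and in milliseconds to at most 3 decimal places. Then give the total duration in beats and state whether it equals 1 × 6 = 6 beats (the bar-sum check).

1) 0.0ms=0b +1451.613ms=9/2b
2) 1451.613ms=9/2b +483.871ms=3/2b
Σ=6b of 6 (186bpm 6/8) — PASS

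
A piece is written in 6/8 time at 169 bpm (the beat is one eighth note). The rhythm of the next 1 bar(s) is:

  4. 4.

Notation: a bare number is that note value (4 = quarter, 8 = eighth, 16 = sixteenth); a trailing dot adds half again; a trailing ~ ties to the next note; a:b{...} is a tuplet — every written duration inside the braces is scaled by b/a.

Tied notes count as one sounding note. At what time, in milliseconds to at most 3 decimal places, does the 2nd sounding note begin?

note 2 onset = 3b = 1065.089ms

1. 0.0ms @ 0 + 1065.089ms (3)
2. 1065.089ms @ 3 + 1065.089ms (3)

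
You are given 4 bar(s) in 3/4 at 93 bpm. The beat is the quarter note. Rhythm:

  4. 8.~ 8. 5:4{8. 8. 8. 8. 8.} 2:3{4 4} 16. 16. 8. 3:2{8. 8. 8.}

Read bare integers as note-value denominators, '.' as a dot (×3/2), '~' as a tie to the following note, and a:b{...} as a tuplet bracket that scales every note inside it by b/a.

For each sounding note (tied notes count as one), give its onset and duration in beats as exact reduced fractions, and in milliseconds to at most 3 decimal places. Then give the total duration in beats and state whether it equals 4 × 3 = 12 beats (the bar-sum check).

1) 0.0ms=0b +967.742ms=3/2b
2) 967.742ms=3/2b +967.742ms=3/2b
3) 1935.484ms=3b +387.097ms=3/5b
4) 2322.581ms=18/5b +387.097ms=3/5b
5) 2709.677ms=21/5b +387.097ms=3/5b
6) 3096.774ms=24/5b +387.097ms=3/5b
7) 3483.871ms=27/5b +387.097ms=3/5b
8) 3870.968ms=6b +967.742ms=3/2b
9) 4838.71ms=15/2b +967.742ms=3/2b
10) 5806.452ms=9b +241.935ms=3/8b
11) 6048.387ms=75/8b +241.935ms=3/8b
12) 6290.323ms=39/4b +483.871ms=3/4b
13) 6774.194ms=21/2b +322.581ms=1/2b
14) 7096.774ms=11b +322.581ms=1/2b
15) 7419.355ms=23/2b +322.581ms=1/2b
Σ=12b of 12 (93bpm 3/4) — PASS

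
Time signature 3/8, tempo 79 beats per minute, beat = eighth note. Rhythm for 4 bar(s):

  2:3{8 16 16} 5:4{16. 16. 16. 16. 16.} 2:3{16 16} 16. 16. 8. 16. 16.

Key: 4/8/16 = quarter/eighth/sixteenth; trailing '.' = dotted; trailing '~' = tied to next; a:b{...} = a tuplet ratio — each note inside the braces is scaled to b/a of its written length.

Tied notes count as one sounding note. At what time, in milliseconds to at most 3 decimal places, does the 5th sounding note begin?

note 5 onset = 18/5b = 2734.177ms

1. 0.0ms @ 0 + 1139.241ms (3/2)
2. 1139.241ms @ 3/2 + 569.62ms (3/4)
3. 1708.861ms @ 9/4 + 569.62ms (3/4)
4. 2278.481ms @ 3 + 455.696ms (3/5)
5. 2734.177ms @ 18/5 + 455.696ms (3/5)
6. 3189.873ms @ 21/5 + 455.696ms (3/5)
7. 3645.57ms @ 24/5 + 455.696ms (3/5)
8. 4101.266ms @ 27/5 + 455.696ms (3/5)
9. 4556.962ms @ 6 + 569.62ms (3/4)
10. 5126.582ms @ 27/4 + 569.62ms (3/4)
11. 5696.203ms @ 15/2 + 569.62ms (3/4)
12. 6265.823ms @ 33/4 + 569.62ms (3/4)
13. 6835.443ms @ 9 + 1139.241ms (3/2)
14. 7974.684ms @ 21/2 + 569.62ms (3/4)
15. 8544.304ms @ 45/4 + 569.62ms (3/4)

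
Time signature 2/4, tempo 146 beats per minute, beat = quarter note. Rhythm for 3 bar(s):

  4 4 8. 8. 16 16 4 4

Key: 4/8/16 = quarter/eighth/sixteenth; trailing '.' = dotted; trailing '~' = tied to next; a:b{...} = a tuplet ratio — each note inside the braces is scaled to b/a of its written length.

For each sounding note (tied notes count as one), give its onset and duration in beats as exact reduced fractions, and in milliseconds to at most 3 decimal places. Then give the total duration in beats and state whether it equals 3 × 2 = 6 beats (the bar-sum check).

1) 0.0ms=0b +410.959ms=1b
2) 410.959ms=1b +410.959ms=1b
3) 821.918ms=2b +308.219ms=3/4b
4) 1130.137ms=11/4b +308.219ms=3/4b
5) 1438.356ms=7/2b +102.74ms=1/4b
6) 1541.096ms=15/4b +102.74ms=1/4b
7) 1643.836ms=4b +410.959ms=1b
8) 2054.795ms=5b +410.959ms=1b
Σ=6b of 6 (146bpm 2/4) — PASS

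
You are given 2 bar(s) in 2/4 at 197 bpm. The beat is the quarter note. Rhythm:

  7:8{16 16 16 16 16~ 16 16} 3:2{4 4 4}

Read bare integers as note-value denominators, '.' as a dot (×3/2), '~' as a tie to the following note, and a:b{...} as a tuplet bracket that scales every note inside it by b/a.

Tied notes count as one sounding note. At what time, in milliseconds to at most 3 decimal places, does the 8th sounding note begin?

1. 0.0ms @ 0 + 87.02ms (2/7)
2. 87.02ms @ 2/7 + 87.02ms (2/7)
3. 174.039ms @ 4/7 + 87.02ms (2/7)
4. 261.059ms @ 6/7 + 87.02ms (2/7)
5. 348.078ms @ 8/7 + 174.039ms (4/7)
6. 522.117ms @ 12/7 + 87.02ms (2/7)
7. 609.137ms @ 2 + 203.046ms (2/3)
8. 812.183ms @ 8/3 + 203.046ms (2/3)
9. 1015.228ms @ 10/3 + 203.046ms (2/3)

note 8 onset = 8/3b = 812.183ms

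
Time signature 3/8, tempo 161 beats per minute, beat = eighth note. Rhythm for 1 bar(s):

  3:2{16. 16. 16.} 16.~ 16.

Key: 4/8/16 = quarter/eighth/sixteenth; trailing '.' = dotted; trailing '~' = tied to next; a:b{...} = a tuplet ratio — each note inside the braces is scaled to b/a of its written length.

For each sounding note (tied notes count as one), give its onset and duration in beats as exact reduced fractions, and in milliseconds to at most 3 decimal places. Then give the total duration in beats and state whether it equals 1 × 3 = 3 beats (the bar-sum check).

1) 0.0ms=0b +186.335ms=1/2b
2) 186.335ms=1/2b +186.335ms=1/2b
3) 372.671ms=1b +186.335ms=1/2b
4) 559.006ms=3/2b +559.006ms=3/2b
Σ=3b of 3 (161bpm 3/8) — PASS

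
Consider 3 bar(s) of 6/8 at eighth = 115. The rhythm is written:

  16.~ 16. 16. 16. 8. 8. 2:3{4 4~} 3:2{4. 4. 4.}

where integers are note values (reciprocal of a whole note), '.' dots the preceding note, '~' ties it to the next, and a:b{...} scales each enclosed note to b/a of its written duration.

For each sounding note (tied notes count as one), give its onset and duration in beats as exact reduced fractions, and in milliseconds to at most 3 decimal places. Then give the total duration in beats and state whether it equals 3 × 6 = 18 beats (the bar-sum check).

1) 0.0ms=0b +782.609ms=3/2b
2) 782.609ms=3/2b +391.304ms=3/4b
3) 1173.913ms=9/4b +391.304ms=3/4b
4) 1565.217ms=3b +782.609ms=3/2b
5) 2347.826ms=9/2b +782.609ms=3/2b
6) 3130.435ms=6b +1565.217ms=3b
7) 4695.652ms=9b +2608.696ms=5b
8) 7304.348ms=14b +1043.478ms=2b
9) 8347.826ms=16b +1043.478ms=2b
Σ=18b of 18 (115bpm 6/8) — PASS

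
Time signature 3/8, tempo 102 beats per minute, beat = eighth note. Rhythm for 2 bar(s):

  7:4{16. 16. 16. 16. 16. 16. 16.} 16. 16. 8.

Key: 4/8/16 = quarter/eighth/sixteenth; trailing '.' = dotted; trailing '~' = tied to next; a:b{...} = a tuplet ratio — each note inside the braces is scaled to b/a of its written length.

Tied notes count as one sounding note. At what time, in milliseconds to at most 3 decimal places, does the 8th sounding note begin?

1. 0.0ms @ 0 + 252.101ms (3/7)
2. 252.101ms @ 3/7 + 252.101ms (3/7)
3. 504.202ms @ 6/7 + 252.101ms (3/7)
4. 756.303ms @ 9/7 + 252.101ms (3/7)
5. 1008.403ms @ 12/7 + 252.101ms (3/7)
6. 1260.504ms @ 15/7 + 252.101ms (3/7)
7. 1512.605ms @ 18/7 + 252.101ms (3/7)
8. 1764.706ms @ 3 + 441.176ms (3/4)
9. 2205.882ms @ 15/4 + 441.176ms (3/4)
10. 2647.059ms @ 9/2 + 882.353ms (3/2)

note 8 onset = 3b = 1764.706ms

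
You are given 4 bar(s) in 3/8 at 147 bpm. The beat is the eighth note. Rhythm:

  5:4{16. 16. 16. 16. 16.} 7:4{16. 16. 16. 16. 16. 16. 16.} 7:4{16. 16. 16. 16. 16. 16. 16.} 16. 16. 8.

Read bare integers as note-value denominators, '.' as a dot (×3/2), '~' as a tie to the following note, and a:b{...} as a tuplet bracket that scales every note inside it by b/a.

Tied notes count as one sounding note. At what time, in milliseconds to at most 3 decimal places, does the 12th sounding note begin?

1. 0.0ms @ 0 + 244.898ms (3/5)
2. 244.898ms @ 3/5 + 244.898ms (3/5)
3. 489.796ms @ 6/5 + 244.898ms (3/5)
4. 734.694ms @ 9/5 + 244.898ms (3/5)
5. 979.592ms @ 12/5 + 244.898ms (3/5)
6. 1224.49ms @ 3 + 174.927ms (3/7)
7. 1399.417ms @ 24/7 + 174.927ms (3/7)
8. 1574.344ms @ 27/7 + 174.927ms (3/7)
9. 1749.271ms @ 30/7 + 174.927ms (3/7)
10. 1924.198ms @ 33/7 + 174.927ms (3/7)
11. 2099.125ms @ 36/7 + 174.927ms (3/7)
12. 2274.052ms @ 39/7 + 174.927ms (3/7)
13. 2448.98ms @ 6 + 174.927ms (3/7)
14. 2623.907ms @ 45/7 + 174.927ms (3/7)
15. 2798.834ms @ 48/7 + 174.927ms (3/7)
16. 2973.761ms @ 51/7 + 174.927ms (3/7)
17. 3148.688ms @ 54/7 + 174.927ms (3/7)
18. 3323.615ms @ 57/7 + 174.927ms (3/7)
19. 3498.542ms @ 60/7 + 174.927ms (3/7)
20. 3673.469ms @ 9 + 306.122ms (3/4)
21. 3979.592ms @ 39/4 + 306.122ms (3/4)
22. 4285.714ms @ 21/2 + 612.245ms (3/2)

note 12 onset = 39/7b = 2274.052ms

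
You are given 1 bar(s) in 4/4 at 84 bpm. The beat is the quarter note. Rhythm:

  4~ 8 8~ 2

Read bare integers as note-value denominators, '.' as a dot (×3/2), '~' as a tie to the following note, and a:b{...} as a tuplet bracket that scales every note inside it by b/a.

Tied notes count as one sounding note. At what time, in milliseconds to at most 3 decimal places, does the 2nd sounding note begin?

1. 0.0ms @ 0 + 1071.429ms (3/2)
2. 1071.429ms @ 3/2 + 1785.714ms (5/2)

note 2 onset = 3/2b = 1071.429ms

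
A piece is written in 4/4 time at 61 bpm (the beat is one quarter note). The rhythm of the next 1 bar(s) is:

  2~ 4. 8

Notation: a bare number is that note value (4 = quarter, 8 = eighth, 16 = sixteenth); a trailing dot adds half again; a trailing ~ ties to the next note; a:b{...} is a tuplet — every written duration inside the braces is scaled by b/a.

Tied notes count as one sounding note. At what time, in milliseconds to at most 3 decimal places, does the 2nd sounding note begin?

1. 0.0ms @ 0 + 3442.623ms (7/2)
2. 3442.623ms @ 7/2 + 491.803ms (1/2)

note 2 onset = 7/2b = 3442.623ms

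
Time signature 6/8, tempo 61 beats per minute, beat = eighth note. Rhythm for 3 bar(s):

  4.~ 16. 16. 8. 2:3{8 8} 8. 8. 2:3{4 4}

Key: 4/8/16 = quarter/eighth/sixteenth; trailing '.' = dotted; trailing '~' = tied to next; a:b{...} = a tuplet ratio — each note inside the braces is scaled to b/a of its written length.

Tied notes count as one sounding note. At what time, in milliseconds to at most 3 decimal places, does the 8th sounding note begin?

note 8 onset = 12b = 11803.279ms

1. 0.0ms @ 0 + 3688.525ms (15/4)
2. 3688.525ms @ 15/4 + 737.705ms (3/4)
3. 4426.23ms @ 9/2 + 1475.41ms (3/2)
4. 5901.639ms @ 6 + 1475.41ms (3/2)
5. 7377.049ms @ 15/2 + 1475.41ms (3/2)
6. 8852.459ms @ 9 + 1475.41ms (3/2)
7. 10327.869ms @ 21/2 + 1475.41ms (3/2)
8. 11803.279ms @ 12 + 2950.82ms (3)
9. 14754.098ms @ 15 + 2950.82ms (3)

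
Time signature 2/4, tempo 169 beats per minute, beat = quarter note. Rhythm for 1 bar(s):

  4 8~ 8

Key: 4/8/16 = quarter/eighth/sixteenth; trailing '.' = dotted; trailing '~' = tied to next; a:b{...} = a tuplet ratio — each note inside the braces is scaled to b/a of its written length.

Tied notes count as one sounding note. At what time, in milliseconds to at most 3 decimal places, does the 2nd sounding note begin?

1. 0.0ms @ 0 + 355.03ms (1)
2. 355.03ms @ 1 + 355.03ms (1)

note 2 onset = 1b = 355.03ms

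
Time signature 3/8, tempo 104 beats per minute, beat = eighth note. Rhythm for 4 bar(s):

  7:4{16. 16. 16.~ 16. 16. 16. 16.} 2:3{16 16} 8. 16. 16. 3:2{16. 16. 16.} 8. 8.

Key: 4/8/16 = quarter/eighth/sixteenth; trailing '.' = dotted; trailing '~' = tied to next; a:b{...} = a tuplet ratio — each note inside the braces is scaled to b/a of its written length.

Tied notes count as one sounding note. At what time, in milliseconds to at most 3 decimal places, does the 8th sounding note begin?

1. 0.0ms @ 0 + 247.253ms (3/7)
2. 247.253ms @ 3/7 + 247.253ms (3/7)
3. 494.505ms @ 6/7 + 494.505ms (6/7)
4. 989.011ms @ 12/7 + 247.253ms (3/7)
5. 1236.264ms @ 15/7 + 247.253ms (3/7)
6. 1483.516ms @ 18/7 + 247.253ms (3/7)
7. 1730.769ms @ 3 + 432.692ms (3/4)
8. 2163.462ms @ 15/4 + 432.692ms (3/4)
9. 2596.154ms @ 9/2 + 865.385ms (3/2)
10. 3461.538ms @ 6 + 432.692ms (3/4)
11. 3894.231ms @ 27/4 + 432.692ms (3/4)
12. 4326.923ms @ 15/2 + 288.462ms (1/2)
13. 4615.385ms @ 8 + 288.462ms (1/2)
14. 4903.846ms @ 17/2 + 288.462ms (1/2)
15. 5192.308ms @ 9 + 865.385ms (3/2)
16. 6057.692ms @ 21/2 + 865.385ms (3/2)

note 8 onset = 15/4b = 2163.462ms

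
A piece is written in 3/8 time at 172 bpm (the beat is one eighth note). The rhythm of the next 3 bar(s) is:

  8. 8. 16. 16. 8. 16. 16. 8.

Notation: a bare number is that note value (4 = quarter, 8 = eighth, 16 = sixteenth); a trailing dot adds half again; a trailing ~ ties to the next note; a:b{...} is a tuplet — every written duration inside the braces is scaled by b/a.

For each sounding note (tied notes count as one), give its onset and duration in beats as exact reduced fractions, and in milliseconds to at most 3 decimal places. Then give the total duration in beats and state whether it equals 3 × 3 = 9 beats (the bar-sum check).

1) 0.0ms=0b +523.256ms=3/2b
2) 523.256ms=3/2b +523.256ms=3/2b
3) 1046.512ms=3b +261.628ms=3/4b
4) 1308.14ms=15/4b +261.628ms=3/4b
5) 1569.767ms=9/2b +523.256ms=3/2b
6) 2093.023ms=6b +261.628ms=3/4b
7) 2354.651ms=27/4b +261.628ms=3/4b
8) 2616.279ms=15/2b +523.256ms=3/2b
Σ=9b of 9 (172bpm 3/8) — PASS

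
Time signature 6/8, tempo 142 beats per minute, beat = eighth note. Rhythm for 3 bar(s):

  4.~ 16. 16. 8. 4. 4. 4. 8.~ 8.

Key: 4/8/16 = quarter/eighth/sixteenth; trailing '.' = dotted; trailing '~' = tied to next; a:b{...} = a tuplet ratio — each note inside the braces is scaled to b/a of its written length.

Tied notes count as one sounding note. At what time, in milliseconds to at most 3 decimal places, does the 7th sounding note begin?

1. 0.0ms @ 0 + 1584.507ms (15/4)
2. 1584.507ms @ 15/4 + 316.901ms (3/4)
3. 1901.408ms @ 9/2 + 633.803ms (3/2)
4. 2535.211ms @ 6 + 1267.606ms (3)
5. 3802.817ms @ 9 + 1267.606ms (3)
6. 5070.423ms @ 12 + 1267.606ms (3)
7. 6338.028ms @ 15 + 1267.606ms (3)

note 7 onset = 15b = 6338.028ms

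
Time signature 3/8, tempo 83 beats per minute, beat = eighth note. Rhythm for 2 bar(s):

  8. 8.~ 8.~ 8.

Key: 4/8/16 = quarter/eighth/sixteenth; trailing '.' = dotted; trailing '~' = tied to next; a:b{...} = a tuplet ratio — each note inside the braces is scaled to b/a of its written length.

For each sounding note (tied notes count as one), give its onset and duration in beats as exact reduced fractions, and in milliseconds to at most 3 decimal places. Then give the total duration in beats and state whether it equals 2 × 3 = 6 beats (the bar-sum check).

1) 0.0ms=0b +1084.337ms=3/2b
2) 1084.337ms=3/2b +3253.012ms=9/2b
Σ=6b of 6 (83bpm 3/8) — PASS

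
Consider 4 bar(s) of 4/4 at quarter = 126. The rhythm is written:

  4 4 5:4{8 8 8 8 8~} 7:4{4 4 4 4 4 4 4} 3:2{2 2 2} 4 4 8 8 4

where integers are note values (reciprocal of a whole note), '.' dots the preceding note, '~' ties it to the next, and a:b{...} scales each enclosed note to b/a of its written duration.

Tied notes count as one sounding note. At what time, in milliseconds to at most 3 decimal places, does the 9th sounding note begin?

note 9 onset = 36/7b = 2448.98ms

1. 0.0ms @ 0 + 476.19ms (1)
2. 476.19ms @ 1 + 476.19ms (1)
3. 952.381ms @ 2 + 190.476ms (2/5)
4. 1142.857ms @ 12/5 + 190.476ms (2/5)
5. 1333.333ms @ 14/5 + 190.476ms (2/5)
6. 1523.81ms @ 16/5 + 190.476ms (2/5)
7. 1714.286ms @ 18/5 + 462.585ms (34/35)
8. 2176.871ms @ 32/7 + 272.109ms (4/7)
9. 2448.98ms @ 36/7 + 272.109ms (4/7)
10. 2721.088ms @ 40/7 + 272.109ms (4/7)
11. 2993.197ms @ 44/7 + 272.109ms (4/7)
12. 3265.306ms @ 48/7 + 272.109ms (4/7)
13. 3537.415ms @ 52/7 + 272.109ms (4/7)
14. 3809.524ms @ 8 + 634.921ms (4/3)
15. 4444.444ms @ 28/3 + 634.921ms (4/3)
16. 5079.365ms @ 32/3 + 634.921ms (4/3)
17. 5714.286ms @ 12 + 476.19ms (1)
18. 6190.476ms @ 13 + 476.19ms (1)
19. 6666.667ms @ 14 + 238.095ms (1/2)
20. 6904.762ms @ 29/2 + 238.095ms (1/2)
21. 7142.857ms @ 15 + 476.19ms (1)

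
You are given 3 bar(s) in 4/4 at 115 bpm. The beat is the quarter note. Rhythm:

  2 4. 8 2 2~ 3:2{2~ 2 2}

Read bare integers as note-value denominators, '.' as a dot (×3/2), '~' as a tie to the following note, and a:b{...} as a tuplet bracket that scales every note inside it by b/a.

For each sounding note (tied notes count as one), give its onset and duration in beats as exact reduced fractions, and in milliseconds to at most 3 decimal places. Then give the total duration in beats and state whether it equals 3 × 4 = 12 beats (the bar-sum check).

1) 0.0ms=0b +1043.478ms=2b
2) 1043.478ms=2b +782.609ms=3/2b
3) 1826.087ms=7/2b +260.87ms=1/2b
4) 2086.957ms=4b +1043.478ms=2b
5) 3130.435ms=6b +2434.783ms=14/3b
6) 5565.217ms=32/3b +695.652ms=4/3b
Σ=12b of 12 (115bpm 4/4) — PASS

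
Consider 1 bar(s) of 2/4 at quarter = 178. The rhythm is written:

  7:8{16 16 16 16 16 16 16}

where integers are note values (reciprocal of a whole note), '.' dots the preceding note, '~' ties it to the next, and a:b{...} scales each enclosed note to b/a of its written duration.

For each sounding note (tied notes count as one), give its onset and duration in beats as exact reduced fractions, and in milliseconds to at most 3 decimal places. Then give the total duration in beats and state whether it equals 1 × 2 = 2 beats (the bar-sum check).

1) 0.0ms=0b +96.308ms=2/7b
2) 96.308ms=2/7b +96.308ms=2/7b
3) 192.616ms=4/7b +96.308ms=2/7b
4) 288.925ms=6/7b +96.308ms=2/7b
5) 385.233ms=8/7b +96.308ms=2/7b
6) 481.541ms=10/7b +96.308ms=2/7b
7) 577.849ms=12/7b +96.308ms=2/7b
Σ=2b of 2 (178bpm 2/4) — PASS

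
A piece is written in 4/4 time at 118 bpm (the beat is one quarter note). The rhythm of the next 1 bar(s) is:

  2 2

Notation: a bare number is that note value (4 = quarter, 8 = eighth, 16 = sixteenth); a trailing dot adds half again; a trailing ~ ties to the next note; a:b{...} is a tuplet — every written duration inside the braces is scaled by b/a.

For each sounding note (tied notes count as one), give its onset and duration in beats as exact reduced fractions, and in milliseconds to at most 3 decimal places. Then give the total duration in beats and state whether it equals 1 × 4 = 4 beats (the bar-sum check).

1) 0.0ms=0b +1016.949ms=2b
2) 1016.949ms=2b +1016.949ms=2b
Σ=4b of 4 (118bpm 4/4) — PASS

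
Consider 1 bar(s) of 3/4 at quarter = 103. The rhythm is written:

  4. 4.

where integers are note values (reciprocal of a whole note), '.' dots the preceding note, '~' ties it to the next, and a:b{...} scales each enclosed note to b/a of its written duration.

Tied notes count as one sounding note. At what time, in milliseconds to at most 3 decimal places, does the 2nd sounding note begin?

note 2 onset = 3/2b = 873.786ms

1. 0.0ms @ 0 + 873.786ms (3/2)
2. 873.786ms @ 3/2 + 873.786ms (3/2)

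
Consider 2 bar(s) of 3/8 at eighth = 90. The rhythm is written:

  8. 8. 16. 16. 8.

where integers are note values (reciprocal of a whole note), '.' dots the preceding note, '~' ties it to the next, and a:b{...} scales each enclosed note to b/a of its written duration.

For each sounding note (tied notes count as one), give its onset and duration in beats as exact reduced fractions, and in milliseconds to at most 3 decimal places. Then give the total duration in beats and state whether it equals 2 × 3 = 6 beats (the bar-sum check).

1) 0.0ms=0b +1000.0ms=3/2b
2) 1000.0ms=3/2b +1000.0ms=3/2b
3) 2000.0ms=3b +500.0ms=3/4b
4) 2500.0ms=15/4b +500.0ms=3/4b
5) 3000.0ms=9/2b +1000.0ms=3/2b
Σ=6b of 6 (90bpm 3/8) — PASS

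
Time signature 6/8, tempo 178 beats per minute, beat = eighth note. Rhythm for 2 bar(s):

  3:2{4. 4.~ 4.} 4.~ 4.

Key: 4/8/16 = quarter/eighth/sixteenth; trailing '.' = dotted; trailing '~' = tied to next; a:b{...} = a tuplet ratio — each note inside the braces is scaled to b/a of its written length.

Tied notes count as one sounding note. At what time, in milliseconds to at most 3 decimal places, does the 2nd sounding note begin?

note 2 onset = 2b = 674.157ms

1. 0.0ms @ 0 + 674.157ms (2)
2. 674.157ms @ 2 + 1348.315ms (4)
3. 2022.472ms @ 6 + 2022.472ms (6)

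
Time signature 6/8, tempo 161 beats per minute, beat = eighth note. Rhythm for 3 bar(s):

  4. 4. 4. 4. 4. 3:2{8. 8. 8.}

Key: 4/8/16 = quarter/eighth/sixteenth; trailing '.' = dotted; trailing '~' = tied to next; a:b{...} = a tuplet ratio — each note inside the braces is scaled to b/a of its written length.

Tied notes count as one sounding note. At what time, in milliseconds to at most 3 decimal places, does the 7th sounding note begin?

note 7 onset = 16b = 5962.733ms

1. 0.0ms @ 0 + 1118.012ms (3)
2. 1118.012ms @ 3 + 1118.012ms (3)
3. 2236.025ms @ 6 + 1118.012ms (3)
4. 3354.037ms @ 9 + 1118.012ms (3)
5. 4472.05ms @ 12 + 1118.012ms (3)
6. 5590.062ms @ 15 + 372.671ms (1)
7. 5962.733ms @ 16 + 372.671ms (1)
8. 6335.404ms @ 17 + 372.671ms (1)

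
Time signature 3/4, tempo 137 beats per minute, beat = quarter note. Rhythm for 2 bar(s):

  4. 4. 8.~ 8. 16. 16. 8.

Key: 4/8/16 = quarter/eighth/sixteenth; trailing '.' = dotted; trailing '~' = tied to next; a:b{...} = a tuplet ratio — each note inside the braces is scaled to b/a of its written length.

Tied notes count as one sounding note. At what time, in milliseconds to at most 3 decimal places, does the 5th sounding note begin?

1. 0.0ms @ 0 + 656.934ms (3/2)
2. 656.934ms @ 3/2 + 656.934ms (3/2)
3. 1313.869ms @ 3 + 656.934ms (3/2)
4. 1970.803ms @ 9/2 + 164.234ms (3/8)
5. 2135.036ms @ 39/8 + 164.234ms (3/8)
6. 2299.27ms @ 21/4 + 328.467ms (3/4)

note 5 onset = 39/8b = 2135.036ms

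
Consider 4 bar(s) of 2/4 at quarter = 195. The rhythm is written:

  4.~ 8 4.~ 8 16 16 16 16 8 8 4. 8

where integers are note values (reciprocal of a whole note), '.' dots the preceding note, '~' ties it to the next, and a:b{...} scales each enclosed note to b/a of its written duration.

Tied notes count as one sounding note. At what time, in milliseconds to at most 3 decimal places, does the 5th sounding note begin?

1. 0.0ms @ 0 + 615.385ms (2)
2. 615.385ms @ 2 + 615.385ms (2)
3. 1230.769ms @ 4 + 76.923ms (1/4)
4. 1307.692ms @ 17/4 + 76.923ms (1/4)
5. 1384.615ms @ 9/2 + 76.923ms (1/4)
6. 1461.538ms @ 19/4 + 76.923ms (1/4)
7. 1538.462ms @ 5 + 153.846ms (1/2)
8. 1692.308ms @ 11/2 + 153.846ms (1/2)
9. 1846.154ms @ 6 + 461.538ms (3/2)
10. 2307.692ms @ 15/2 + 153.846ms (1/2)

note 5 onset = 9/2b = 1384.615ms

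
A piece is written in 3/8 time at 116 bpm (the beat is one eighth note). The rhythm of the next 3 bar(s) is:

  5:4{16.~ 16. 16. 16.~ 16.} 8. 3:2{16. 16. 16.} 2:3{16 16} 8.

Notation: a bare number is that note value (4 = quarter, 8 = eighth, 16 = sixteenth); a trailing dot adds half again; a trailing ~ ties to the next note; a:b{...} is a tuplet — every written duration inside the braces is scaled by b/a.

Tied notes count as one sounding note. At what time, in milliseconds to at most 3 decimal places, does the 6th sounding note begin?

note 6 onset = 5b = 2586.207ms

1. 0.0ms @ 0 + 620.69ms (6/5)
2. 620.69ms @ 6/5 + 310.345ms (3/5)
3. 931.034ms @ 9/5 + 620.69ms (6/5)
4. 1551.724ms @ 3 + 775.862ms (3/2)
5. 2327.586ms @ 9/2 + 258.621ms (1/2)
6. 2586.207ms @ 5 + 258.621ms (1/2)
7. 2844.828ms @ 11/2 + 258.621ms (1/2)
8. 3103.448ms @ 6 + 387.931ms (3/4)
9. 3491.379ms @ 27/4 + 387.931ms (3/4)
10. 3879.31ms @ 15/2 + 775.862ms (3/2)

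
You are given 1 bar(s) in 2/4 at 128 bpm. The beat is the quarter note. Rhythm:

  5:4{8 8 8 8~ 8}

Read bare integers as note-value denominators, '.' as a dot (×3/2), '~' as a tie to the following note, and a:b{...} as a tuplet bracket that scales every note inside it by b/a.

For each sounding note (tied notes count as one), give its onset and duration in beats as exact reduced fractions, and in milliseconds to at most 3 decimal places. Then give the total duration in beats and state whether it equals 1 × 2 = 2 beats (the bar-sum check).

1) 0.0ms=0b +187.5ms=2/5b
2) 187.5ms=2/5b +187.5ms=2/5b
3) 375.0ms=4/5b +187.5ms=2/5b
4) 562.5ms=6/5b +375.0ms=4/5b
Σ=2b of 2 (128bpm 2/4) — PASS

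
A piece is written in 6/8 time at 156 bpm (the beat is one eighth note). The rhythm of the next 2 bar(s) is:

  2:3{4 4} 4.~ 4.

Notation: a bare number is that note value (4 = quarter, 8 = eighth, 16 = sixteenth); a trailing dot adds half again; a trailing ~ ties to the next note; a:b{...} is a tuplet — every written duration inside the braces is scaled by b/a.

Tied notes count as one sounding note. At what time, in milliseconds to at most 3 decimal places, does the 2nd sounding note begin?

1. 0.0ms @ 0 + 1153.846ms (3)
2. 1153.846ms @ 3 + 1153.846ms (3)
3. 2307.692ms @ 6 + 2307.692ms (6)

note 2 onset = 3b = 1153.846ms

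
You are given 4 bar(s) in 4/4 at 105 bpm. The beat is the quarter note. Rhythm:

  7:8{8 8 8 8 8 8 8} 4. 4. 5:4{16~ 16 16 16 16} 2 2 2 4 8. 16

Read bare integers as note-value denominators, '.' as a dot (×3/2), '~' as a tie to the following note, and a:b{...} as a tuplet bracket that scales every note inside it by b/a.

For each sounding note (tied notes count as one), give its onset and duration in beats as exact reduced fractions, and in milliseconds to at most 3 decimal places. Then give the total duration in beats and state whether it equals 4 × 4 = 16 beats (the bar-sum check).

1) 0.0ms=0b +326.531ms=4/7b
2) 326.531ms=4/7b +326.531ms=4/7b
3) 653.061ms=8/7b +326.531ms=4/7b
4) 979.592ms=12/7b +326.531ms=4/7b
5) 1306.122ms=16/7b +326.531ms=4/7b
6) 1632.653ms=20/7b +326.531ms=4/7b
7) 1959.184ms=24/7b +326.531ms=4/7b
8) 2285.714ms=4b +857.143ms=3/2b
9) 3142.857ms=11/2b +857.143ms=3/2b
10) 4000.0ms=7b +228.571ms=2/5b
11) 4228.571ms=37/5b +114.286ms=1/5b
12) 4342.857ms=38/5b +114.286ms=1/5b
13) 4457.143ms=39/5b +114.286ms=1/5b
14) 4571.429ms=8b +1142.857ms=2b
15) 5714.286ms=10b +1142.857ms=2b
16) 6857.143ms=12b +1142.857ms=2b
17) 8000.0ms=14b +571.429ms=1b
18) 8571.429ms=15b +428.571ms=3/4b
19) 9000.0ms=63/4b +142.857ms=1/4b
Σ=16b of 16 (105bpm 4/4) — PASS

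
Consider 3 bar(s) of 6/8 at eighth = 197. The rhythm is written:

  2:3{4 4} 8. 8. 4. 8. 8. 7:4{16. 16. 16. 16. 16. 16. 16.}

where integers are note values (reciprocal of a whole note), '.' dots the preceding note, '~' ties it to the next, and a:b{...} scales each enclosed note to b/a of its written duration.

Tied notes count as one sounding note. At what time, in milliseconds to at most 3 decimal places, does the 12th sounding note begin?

1. 0.0ms @ 0 + 913.706ms (3)
2. 913.706ms @ 3 + 913.706ms (3)
3. 1827.411ms @ 6 + 456.853ms (3/2)
4. 2284.264ms @ 15/2 + 456.853ms (3/2)
5. 2741.117ms @ 9 + 913.706ms (3)
6. 3654.822ms @ 12 + 456.853ms (3/2)
7. 4111.675ms @ 27/2 + 456.853ms (3/2)
8. 4568.528ms @ 15 + 130.529ms (3/7)
9. 4699.057ms @ 108/7 + 130.529ms (3/7)
10. 4829.587ms @ 111/7 + 130.529ms (3/7)
11. 4960.116ms @ 114/7 + 130.529ms (3/7)
12. 5090.645ms @ 117/7 + 130.529ms (3/7)
13. 5221.175ms @ 120/7 + 130.529ms (3/7)
14. 5351.704ms @ 123/7 + 130.529ms (3/7)

note 12 onset = 117/7b = 5090.645ms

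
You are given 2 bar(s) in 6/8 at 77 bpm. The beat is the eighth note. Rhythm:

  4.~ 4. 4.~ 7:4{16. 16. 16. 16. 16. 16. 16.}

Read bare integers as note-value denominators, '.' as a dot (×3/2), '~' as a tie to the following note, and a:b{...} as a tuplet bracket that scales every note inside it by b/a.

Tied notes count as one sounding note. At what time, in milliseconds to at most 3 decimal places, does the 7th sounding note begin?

note 7 onset = 78/7b = 8682.746ms

1. 0.0ms @ 0 + 4675.325ms (6)
2. 4675.325ms @ 6 + 2671.614ms (24/7)
3. 7346.939ms @ 66/7 + 333.952ms (3/7)
4. 7680.891ms @ 69/7 + 333.952ms (3/7)
5. 8014.842ms @ 72/7 + 333.952ms (3/7)
6. 8348.794ms @ 75/7 + 333.952ms (3/7)
7. 8682.746ms @ 78/7 + 333.952ms (3/7)
8. 9016.698ms @ 81/7 + 333.952ms (3/7)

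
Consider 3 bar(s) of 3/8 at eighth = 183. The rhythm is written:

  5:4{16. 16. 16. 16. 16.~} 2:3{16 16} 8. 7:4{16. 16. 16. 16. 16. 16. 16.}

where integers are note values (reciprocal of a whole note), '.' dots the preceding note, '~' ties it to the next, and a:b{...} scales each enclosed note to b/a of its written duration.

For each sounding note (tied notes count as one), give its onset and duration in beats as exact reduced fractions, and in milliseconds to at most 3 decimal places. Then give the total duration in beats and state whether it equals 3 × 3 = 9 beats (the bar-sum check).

1) 0.0ms=0b +196.721ms=3/5b
2) 196.721ms=3/5b +196.721ms=3/5b
3) 393.443ms=6/5b +196.721ms=3/5b
4) 590.164ms=9/5b +196.721ms=3/5b
5) 786.885ms=12/5b +442.623ms=27/20b
6) 1229.508ms=15/4b +245.902ms=3/4b
7) 1475.41ms=9/2b +491.803ms=3/2b
8) 1967.213ms=6b +140.515ms=3/7b
9) 2107.728ms=45/7b +140.515ms=3/7b
10) 2248.244ms=48/7b +140.515ms=3/7b
11) 2388.759ms=51/7b +140.515ms=3/7b
12) 2529.274ms=54/7b +140.515ms=3/7b
13) 2669.789ms=57/7b +140.515ms=3/7b
14) 2810.304ms=60/7b +140.515ms=3/7b
Σ=9b of 9 (183bpm 3/8) — PASS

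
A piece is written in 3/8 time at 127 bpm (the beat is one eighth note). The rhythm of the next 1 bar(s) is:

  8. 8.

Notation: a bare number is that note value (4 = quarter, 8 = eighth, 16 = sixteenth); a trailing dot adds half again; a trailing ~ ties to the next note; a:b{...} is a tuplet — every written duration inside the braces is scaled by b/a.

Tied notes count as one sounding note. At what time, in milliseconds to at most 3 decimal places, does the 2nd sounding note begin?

note 2 onset = 3/2b = 708.661ms

1. 0.0ms @ 0 + 708.661ms (3/2)
2. 708.661ms @ 3/2 + 708.661ms (3/2)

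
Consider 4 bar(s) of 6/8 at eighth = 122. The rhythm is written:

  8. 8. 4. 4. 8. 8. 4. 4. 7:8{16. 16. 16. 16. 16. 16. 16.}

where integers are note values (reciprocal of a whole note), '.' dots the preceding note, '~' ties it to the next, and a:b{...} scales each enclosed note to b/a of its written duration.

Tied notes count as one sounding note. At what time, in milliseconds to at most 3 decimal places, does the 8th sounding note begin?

note 8 onset = 15b = 7377.049ms

1. 0.0ms @ 0 + 737.705ms (3/2)
2. 737.705ms @ 3/2 + 737.705ms (3/2)
3. 1475.41ms @ 3 + 1475.41ms (3)
4. 2950.82ms @ 6 + 1475.41ms (3)
5. 4426.23ms @ 9 + 737.705ms (3/2)
6. 5163.934ms @ 21/2 + 737.705ms (3/2)
7. 5901.639ms @ 12 + 1475.41ms (3)
8. 7377.049ms @ 15 + 1475.41ms (3)
9. 8852.459ms @ 18 + 421.546ms (6/7)
10. 9274.005ms @ 132/7 + 421.546ms (6/7)
11. 9695.55ms @ 138/7 + 421.546ms (6/7)
12. 10117.096ms @ 144/7 + 421.546ms (6/7)
13. 10538.642ms @ 150/7 + 421.546ms (6/7)
14. 10960.187ms @ 156/7 + 421.546ms (6/7)
15. 11381.733ms @ 162/7 + 421.546ms (6/7)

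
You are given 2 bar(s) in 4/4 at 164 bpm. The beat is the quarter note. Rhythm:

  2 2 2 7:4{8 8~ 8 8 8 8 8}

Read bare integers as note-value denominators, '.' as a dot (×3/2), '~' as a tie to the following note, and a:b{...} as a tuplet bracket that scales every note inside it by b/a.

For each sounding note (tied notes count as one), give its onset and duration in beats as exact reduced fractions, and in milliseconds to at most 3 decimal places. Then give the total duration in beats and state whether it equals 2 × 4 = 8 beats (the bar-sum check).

1) 0.0ms=0b +731.707ms=2b
2) 731.707ms=2b +731.707ms=2b
3) 1463.415ms=4b +731.707ms=2b
4) 2195.122ms=6b +104.53ms=2/7b
5) 2299.652ms=44/7b +209.059ms=4/7b
6) 2508.711ms=48/7b +104.53ms=2/7b
7) 2613.24ms=50/7b +104.53ms=2/7b
8) 2717.77ms=52/7b +104.53ms=2/7b
9) 2822.3ms=54/7b +104.53ms=2/7b
Σ=8b of 8 (164bpm 4/4) — PASS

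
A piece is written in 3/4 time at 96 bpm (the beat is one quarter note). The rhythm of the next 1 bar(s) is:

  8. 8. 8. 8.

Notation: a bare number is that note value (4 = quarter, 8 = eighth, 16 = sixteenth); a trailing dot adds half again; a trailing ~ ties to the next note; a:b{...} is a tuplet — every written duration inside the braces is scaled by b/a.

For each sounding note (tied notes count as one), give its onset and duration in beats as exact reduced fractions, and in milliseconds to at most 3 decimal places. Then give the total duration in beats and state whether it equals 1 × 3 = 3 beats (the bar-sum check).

1) 0.0ms=0b +468.75ms=3/4b
2) 468.75ms=3/4b +468.75ms=3/4b
3) 937.5ms=3/2b +468.75ms=3/4b
4) 1406.25ms=9/4b +468.75ms=3/4b
Σ=3b of 3 (96bpm 3/4) — PASS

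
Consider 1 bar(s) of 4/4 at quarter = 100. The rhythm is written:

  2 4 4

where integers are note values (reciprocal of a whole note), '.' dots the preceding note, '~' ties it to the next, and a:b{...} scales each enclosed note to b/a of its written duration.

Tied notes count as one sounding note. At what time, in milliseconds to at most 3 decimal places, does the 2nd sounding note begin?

1. 0.0ms @ 0 + 1200.0ms (2)
2. 1200.0ms @ 2 + 600.0ms (1)
3. 1800.0ms @ 3 + 600.0ms (1)

note 2 onset = 2b = 1200.0ms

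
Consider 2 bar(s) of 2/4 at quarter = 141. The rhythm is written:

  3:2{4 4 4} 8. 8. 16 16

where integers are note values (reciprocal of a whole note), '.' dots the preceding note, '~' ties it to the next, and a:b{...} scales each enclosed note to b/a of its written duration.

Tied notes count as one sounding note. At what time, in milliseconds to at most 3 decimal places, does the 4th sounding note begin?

1. 0.0ms @ 0 + 283.688ms (2/3)
2. 283.688ms @ 2/3 + 283.688ms (2/3)
3. 567.376ms @ 4/3 + 283.688ms (2/3)
4. 851.064ms @ 2 + 319.149ms (3/4)
5. 1170.213ms @ 11/4 + 319.149ms (3/4)
6. 1489.362ms @ 7/2 + 106.383ms (1/4)
7. 1595.745ms @ 15/4 + 106.383ms (1/4)

note 4 onset = 2b = 851.064ms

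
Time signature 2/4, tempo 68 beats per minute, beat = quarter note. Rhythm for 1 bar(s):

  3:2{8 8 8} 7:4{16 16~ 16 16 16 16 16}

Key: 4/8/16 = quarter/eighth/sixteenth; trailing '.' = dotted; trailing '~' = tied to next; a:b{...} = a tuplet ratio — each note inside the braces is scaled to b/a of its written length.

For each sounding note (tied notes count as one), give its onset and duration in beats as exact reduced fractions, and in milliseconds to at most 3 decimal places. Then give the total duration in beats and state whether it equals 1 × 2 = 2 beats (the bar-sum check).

1) 0.0ms=0b +294.118ms=1/3b
2) 294.118ms=1/3b +294.118ms=1/3b
3) 588.235ms=2/3b +294.118ms=1/3b
4) 882.353ms=1b +126.05ms=1/7b
5) 1008.403ms=8/7b +252.101ms=2/7b
6) 1260.504ms=10/7b +126.05ms=1/7b
7) 1386.555ms=11/7b +126.05ms=1/7b
8) 1512.605ms=12/7b +126.05ms=1/7b
9) 1638.655ms=13/7b +126.05ms=1/7b
Σ=2b of 2 (68bpm 2/4) — PASS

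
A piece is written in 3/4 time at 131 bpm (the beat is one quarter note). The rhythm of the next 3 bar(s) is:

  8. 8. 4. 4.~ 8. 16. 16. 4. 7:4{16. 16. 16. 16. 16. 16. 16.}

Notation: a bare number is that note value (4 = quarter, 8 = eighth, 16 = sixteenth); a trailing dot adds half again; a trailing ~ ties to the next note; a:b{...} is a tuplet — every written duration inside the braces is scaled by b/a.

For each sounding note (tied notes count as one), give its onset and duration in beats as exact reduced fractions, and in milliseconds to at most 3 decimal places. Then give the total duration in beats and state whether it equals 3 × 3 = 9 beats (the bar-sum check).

1) 0.0ms=0b +343.511ms=3/4b
2) 343.511ms=3/4b +343.511ms=3/4b
3) 687.023ms=3/2b +687.023ms=3/2b
4) 1374.046ms=3b +1030.534ms=9/4b
5) 2404.58ms=21/4b +171.756ms=3/8b
6) 2576.336ms=45/8b +171.756ms=3/8b
7) 2748.092ms=6b +687.023ms=3/2b
8) 3435.115ms=15/2b +98.146ms=3/14b
9) 3533.261ms=54/7b +98.146ms=3/14b
10) 3631.407ms=111/14b +98.146ms=3/14b
11) 3729.553ms=57/7b +98.146ms=3/14b
12) 3827.699ms=117/14b +98.146ms=3/14b
13) 3925.845ms=60/7b +98.146ms=3/14b
14) 4023.991ms=123/14b +98.146ms=3/14b
Σ=9b of 9 (131bpm 3/4) — PASS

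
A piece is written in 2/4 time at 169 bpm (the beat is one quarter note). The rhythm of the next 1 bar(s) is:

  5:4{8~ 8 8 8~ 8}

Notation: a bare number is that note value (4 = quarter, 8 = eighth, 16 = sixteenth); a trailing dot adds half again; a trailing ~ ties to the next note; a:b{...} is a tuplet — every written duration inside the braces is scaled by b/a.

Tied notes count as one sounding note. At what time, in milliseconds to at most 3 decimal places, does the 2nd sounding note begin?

1. 0.0ms @ 0 + 284.024ms (4/5)
2. 284.024ms @ 4/5 + 142.012ms (2/5)
3. 426.036ms @ 6/5 + 284.024ms (4/5)

note 2 onset = 4/5b = 284.024ms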